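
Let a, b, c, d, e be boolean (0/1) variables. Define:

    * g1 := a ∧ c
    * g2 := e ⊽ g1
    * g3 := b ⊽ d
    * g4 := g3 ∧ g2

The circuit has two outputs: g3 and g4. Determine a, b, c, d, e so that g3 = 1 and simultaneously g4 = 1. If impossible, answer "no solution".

a=1, b=0, c=0, d=0, e=0

Check with a=1, b=0, c=0, d=0, e=0:
g1 = a ∧ c = 1 ∧ 0 = 0
g2 = e ⊽ g1 = 0 ⊽ 0 = 1
g3 = b ⊽ d = 0 ⊽ 0 = 1
g4 = g3 ∧ g2 = 1 ∧ 1 = 1
So g3 = 1 and g4 = 1.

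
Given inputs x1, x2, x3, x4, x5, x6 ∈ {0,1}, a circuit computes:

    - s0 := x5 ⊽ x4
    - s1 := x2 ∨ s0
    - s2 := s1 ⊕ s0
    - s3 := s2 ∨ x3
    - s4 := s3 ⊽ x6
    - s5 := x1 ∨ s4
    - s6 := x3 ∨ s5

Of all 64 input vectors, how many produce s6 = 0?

s6 = x3 ∨ s5 must be 0, so both x3 = 0 and s5 = 0.
s5 = x1 ∨ s4 must be 0, so both x1 = 0 and s4 = 0.
s4 = s3 ⊽ x6 must be 0, so at least one of s3, x6 is 1.
Enumerating the 64 input combinations, 11 give s6 = 0 and 53 give s6 = 1.

11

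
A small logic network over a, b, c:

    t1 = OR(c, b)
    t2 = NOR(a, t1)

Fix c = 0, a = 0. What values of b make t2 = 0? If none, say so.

Check with c = 0, a = 0 and b=1:
t1 = OR(c, b) = OR(0, 1) = 1
t2 = NOR(a, t1) = NOR(0, 1) = 0
So t2 = 0.

b=1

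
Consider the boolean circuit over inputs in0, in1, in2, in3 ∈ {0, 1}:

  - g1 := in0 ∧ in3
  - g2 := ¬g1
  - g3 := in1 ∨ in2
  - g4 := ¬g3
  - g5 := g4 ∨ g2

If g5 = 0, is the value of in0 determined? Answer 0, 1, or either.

g5 = g4 ∨ g2 must be 0, so both g4 = 0 and g2 = 0.
g4 = ¬g3 must be 0, so g3 = 1.
Every assignment with g5 = 0 has in0 = 1; there are 3 such assignment(s).
  in0=1, in1=0, in2=1, in3=1
  in0=1, in1=1, in2=0, in3=1
  in0=1, in1=1, in2=1, in3=1

1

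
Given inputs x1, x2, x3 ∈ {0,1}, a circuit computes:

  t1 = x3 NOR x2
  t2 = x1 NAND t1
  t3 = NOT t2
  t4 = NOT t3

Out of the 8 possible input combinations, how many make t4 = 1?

7

t4 = NOT t3 must be 1, so t3 = 0.
Enumerating the 8 input combinations, 7 give t4 = 1 and 1 give t4 = 0.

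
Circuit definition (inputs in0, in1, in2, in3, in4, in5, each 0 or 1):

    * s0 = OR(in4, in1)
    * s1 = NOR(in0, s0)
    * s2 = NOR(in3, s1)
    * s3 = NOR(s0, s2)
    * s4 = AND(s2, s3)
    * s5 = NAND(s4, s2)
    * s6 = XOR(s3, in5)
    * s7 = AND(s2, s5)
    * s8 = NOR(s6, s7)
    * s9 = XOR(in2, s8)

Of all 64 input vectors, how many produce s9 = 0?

s9 = XOR(in2, s8) must be 0, so in2 and s8 are equal.
Enumerating the 64 input combinations, 32 give s9 = 0 and 32 give s9 = 1.

32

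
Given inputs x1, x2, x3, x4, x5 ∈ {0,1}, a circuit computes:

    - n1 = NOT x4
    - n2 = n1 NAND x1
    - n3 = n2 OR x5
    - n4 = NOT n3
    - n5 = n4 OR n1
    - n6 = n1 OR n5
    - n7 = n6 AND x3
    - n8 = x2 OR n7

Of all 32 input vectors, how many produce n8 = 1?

20

n8 = x2 OR n7 must be 1, so at least one of x2, n7 is 1.
Enumerating the 32 input combinations, 20 give n8 = 1 and 12 give n8 = 0.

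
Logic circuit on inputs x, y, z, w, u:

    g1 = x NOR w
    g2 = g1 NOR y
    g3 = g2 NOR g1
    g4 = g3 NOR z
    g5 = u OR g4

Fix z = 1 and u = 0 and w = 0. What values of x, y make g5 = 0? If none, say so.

g5 = u OR g4 must be 0, so both u = 0 and g4 = 0.
g4 = g3 NOR z must be 0, so at least one of g3, z is 1.
Check with z = 1 and u = 0 and w = 0 and x=1, y=0:
g1 = x NOR w = 1 NOR 0 = 0
g2 = g1 NOR y = 0 NOR 0 = 1
g3 = g2 NOR g1 = 1 NOR 0 = 0
g4 = g3 NOR z = 0 NOR 1 = 0
g5 = u OR g4 = 0 OR 0 = 0
So g5 = 0.

x=1 y=0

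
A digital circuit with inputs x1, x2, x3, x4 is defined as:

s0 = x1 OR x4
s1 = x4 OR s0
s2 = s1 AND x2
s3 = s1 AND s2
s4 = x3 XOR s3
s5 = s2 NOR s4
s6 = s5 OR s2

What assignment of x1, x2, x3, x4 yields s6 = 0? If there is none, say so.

x1=0 x2=1 x3=1 x4=0

s6 = s5 OR s2 must be 0, so both s5 = 0 and s2 = 0.
Check with x1=0 x2=1 x3=1 x4=0:
s0 = x1 OR x4 = 0 OR 0 = 0
s1 = x4 OR s0 = 0 OR 0 = 0
s2 = s1 AND x2 = 0 AND 1 = 0
s3 = s1 AND s2 = 0 AND 0 = 0
s4 = x3 XOR s3 = 1 XOR 0 = 1
s5 = s2 NOR s4 = 0 NOR 1 = 0
s6 = s5 OR s2 = 0 OR 0 = 0
So s6 = 0 as required.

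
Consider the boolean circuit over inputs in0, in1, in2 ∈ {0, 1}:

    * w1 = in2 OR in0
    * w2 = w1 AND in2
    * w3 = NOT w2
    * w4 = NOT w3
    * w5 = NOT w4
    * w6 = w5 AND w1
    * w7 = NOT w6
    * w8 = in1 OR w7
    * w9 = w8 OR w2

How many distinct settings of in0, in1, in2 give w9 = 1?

7

w9 = w8 OR w2 must be 1, so at least one of w8, w2 is 1.
Enumerating the 8 input combinations, 7 give w9 = 1 and 1 give w9 = 0.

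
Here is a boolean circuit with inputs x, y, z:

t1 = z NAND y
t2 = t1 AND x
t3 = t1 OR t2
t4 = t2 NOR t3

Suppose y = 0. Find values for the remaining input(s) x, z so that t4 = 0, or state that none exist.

Check with y = 0 and x=1, z=0:
t1 = z NAND y = 0 NAND 0 = 1
t2 = t1 AND x = 1 AND 1 = 1
t3 = t1 OR t2 = 1 OR 1 = 1
t4 = t2 NOR t3 = 1 NOR 1 = 0
So t4 = 0.

x=1, z=0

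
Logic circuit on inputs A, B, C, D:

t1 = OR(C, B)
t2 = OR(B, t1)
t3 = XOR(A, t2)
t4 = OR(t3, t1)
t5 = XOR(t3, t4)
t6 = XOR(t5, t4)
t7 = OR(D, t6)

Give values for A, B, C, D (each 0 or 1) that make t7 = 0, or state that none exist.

t7 = OR(D, t6) must be 0, so both D = 0 and t6 = 0.
t6 = XOR(t5, t4) must be 0, so t5 and t4 are equal.
Check with A=1, B=1, C=1, D=0:
t1 = OR(C, B) = OR(1, 1) = 1
t2 = OR(B, t1) = OR(1, 1) = 1
t3 = XOR(A, t2) = XOR(1, 1) = 0
t4 = OR(t3, t1) = OR(0, 1) = 1
t5 = XOR(t3, t4) = XOR(0, 1) = 1
t6 = XOR(t5, t4) = XOR(1, 1) = 0
t7 = OR(D, t6) = OR(0, 0) = 0
So t7 = 0 as required.

A=1, B=1, C=1, D=0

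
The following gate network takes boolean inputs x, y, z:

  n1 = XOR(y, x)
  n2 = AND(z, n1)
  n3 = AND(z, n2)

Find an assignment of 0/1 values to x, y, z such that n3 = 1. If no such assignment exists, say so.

Check with x=0 y=1 z=1:
n1 = XOR(y, x) = XOR(1, 0) = 1
n2 = AND(z, n1) = AND(1, 1) = 1
n3 = AND(z, n2) = AND(1, 1) = 1
So n3 = 1 as required.

x=0 y=1 z=1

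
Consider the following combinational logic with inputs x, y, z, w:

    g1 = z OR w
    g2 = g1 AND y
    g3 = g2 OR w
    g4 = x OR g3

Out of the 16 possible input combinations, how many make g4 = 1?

g4 = x OR g3 must be 1, so at least one of x, g3 is 1.
Enumerating the 16 input combinations, 13 give g4 = 1 and 3 give g4 = 0.

13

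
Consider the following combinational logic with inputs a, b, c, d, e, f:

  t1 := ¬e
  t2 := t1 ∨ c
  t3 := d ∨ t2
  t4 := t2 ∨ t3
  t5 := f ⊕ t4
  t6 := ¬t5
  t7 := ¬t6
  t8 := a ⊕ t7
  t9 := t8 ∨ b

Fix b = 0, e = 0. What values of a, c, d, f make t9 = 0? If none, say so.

t9 = t8 ∨ b must be 0, so both t8 = 0 and b = 0.
Check with b = 0, e = 0 and a=0, c=0, d=0, f=1:
t1 = ¬e = ¬0 = 1
t2 = t1 ∨ c = 1 ∨ 0 = 1
t3 = d ∨ t2 = 0 ∨ 1 = 1
t4 = t2 ∨ t3 = 1 ∨ 1 = 1
t5 = f ⊕ t4 = 1 ⊕ 1 = 0
t6 = ¬t5 = ¬0 = 1
t7 = ¬t6 = ¬1 = 0
t8 = a ⊕ t7 = 0 ⊕ 0 = 0
t9 = t8 ∨ b = 0 ∨ 0 = 0
So t9 = 0.

a=0, c=0, d=0, f=1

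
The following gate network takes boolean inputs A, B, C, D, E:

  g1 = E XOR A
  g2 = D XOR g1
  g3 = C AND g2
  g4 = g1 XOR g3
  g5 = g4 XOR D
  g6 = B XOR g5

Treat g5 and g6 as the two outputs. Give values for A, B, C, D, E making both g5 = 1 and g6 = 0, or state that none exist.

Check with A=1, B=1, C=0, D=0, E=0:
g1 = E XOR A = 0 XOR 1 = 1
g2 = D XOR g1 = 0 XOR 1 = 1
g3 = C AND g2 = 0 AND 1 = 0
g4 = g1 XOR g3 = 1 XOR 0 = 1
g5 = g4 XOR D = 1 XOR 0 = 1
g6 = B XOR g5 = 1 XOR 1 = 0
So g5 = 1 and g6 = 0.

A=1, B=1, C=0, D=0, E=0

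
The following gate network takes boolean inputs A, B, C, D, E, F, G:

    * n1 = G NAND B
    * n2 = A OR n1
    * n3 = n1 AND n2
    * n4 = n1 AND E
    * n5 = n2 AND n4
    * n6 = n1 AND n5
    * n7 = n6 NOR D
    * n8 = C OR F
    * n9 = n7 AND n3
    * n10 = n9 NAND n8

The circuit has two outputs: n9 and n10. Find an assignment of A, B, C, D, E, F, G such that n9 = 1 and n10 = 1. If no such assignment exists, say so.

A=0, B=0, C=0, D=0, E=0, F=0, G=0

Check with A=0, B=0, C=0, D=0, E=0, F=0, G=0:
n1 = G NAND B = 0 NAND 0 = 1
n2 = A OR n1 = 0 OR 1 = 1
n3 = n1 AND n2 = 1 AND 1 = 1
n4 = n1 AND E = 1 AND 0 = 0
n5 = n2 AND n4 = 1 AND 0 = 0
n6 = n1 AND n5 = 1 AND 0 = 0
n7 = n6 NOR D = 0 NOR 0 = 1
n8 = C OR F = 0 OR 0 = 0
n9 = n7 AND n3 = 1 AND 1 = 1
n10 = n9 NAND n8 = 1 NAND 0 = 1
So n9 = 1 and n10 = 1.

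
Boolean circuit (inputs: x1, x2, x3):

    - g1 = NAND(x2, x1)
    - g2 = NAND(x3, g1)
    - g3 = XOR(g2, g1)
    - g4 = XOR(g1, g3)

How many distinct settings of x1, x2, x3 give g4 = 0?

g4 = XOR(g1, g3) must be 0, so g1 and g3 are equal.
Satisfying assignments:
  x1=0, x2=0, x3=1
  x1=0, x2=1, x3=1
  x1=1, x2=0, x3=1

3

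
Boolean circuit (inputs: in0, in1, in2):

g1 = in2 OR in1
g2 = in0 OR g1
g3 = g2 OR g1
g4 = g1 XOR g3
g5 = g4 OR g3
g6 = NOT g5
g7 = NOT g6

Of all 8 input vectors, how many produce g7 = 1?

g7 = NOT g6 must be 1, so g6 = 0.
Enumerating the 8 input combinations, 7 give g7 = 1 and 1 give g7 = 0.

7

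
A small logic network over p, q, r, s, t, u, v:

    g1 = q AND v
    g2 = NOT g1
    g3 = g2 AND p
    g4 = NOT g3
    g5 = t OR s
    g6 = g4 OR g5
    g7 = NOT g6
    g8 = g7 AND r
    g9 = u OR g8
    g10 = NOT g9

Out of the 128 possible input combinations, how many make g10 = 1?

61

g10 = NOT g9 must be 1, so g9 = 0.
Enumerating the 128 input combinations, 61 give g10 = 1 and 67 give g10 = 0.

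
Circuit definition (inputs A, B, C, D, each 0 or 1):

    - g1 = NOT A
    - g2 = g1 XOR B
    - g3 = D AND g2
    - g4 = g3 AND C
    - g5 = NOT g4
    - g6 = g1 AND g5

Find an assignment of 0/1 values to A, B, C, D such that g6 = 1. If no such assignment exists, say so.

A=0, B=1, C=0, D=1

Check with A=0, B=1, C=0, D=1:
g1 = NOT A = NOT 0 = 1
g2 = g1 XOR B = 1 XOR 1 = 0
g3 = D AND g2 = 1 AND 0 = 0
g4 = g3 AND C = 0 AND 0 = 0
g5 = NOT g4 = NOT 0 = 1
g6 = g1 AND g5 = 1 AND 1 = 1
So g6 = 1 as required.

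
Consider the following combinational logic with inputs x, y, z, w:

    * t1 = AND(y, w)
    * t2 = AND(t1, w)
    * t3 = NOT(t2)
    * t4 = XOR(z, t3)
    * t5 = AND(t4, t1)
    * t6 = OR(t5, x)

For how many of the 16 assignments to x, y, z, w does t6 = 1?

9

t6 = OR(t5, x) must be 1, so at least one of t5, x is 1.
Enumerating the 16 input combinations, 9 give t6 = 1 and 7 give t6 = 0.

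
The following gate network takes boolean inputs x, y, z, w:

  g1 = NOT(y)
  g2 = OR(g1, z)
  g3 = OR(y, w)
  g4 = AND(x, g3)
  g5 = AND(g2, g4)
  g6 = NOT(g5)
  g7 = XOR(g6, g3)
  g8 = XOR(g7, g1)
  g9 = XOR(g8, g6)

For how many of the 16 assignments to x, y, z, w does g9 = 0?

4

g9 = XOR(g8, g6) must be 0, so g8 and g6 are equal.
Enumerating the 16 input combinations, 4 give g9 = 0 and 12 give g9 = 1.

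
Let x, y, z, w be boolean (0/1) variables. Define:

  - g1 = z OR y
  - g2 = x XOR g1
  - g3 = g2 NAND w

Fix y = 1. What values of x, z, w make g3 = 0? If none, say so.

x=0 z=1 w=1

g3 = g2 NAND w must be 0, so both g2 = 1 and w = 1.
Check with y = 1 and x=0, z=1, w=1:
g1 = z OR y = 1 OR 1 = 1
g2 = x XOR g1 = 0 XOR 1 = 1
g3 = g2 NAND w = 1 NAND 1 = 0
So g3 = 0.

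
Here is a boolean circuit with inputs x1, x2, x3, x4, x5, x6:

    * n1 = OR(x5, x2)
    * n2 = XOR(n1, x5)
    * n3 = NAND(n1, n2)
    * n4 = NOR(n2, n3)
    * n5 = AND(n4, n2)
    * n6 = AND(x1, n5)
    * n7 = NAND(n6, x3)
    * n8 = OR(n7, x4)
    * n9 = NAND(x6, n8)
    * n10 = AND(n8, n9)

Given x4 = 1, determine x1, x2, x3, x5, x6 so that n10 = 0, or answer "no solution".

n10 = AND(n8, n9) must be 0, so at least one of n8, n9 is 0.
Check with x4 = 1 and x1=0, x2=0, x3=0, x5=0, x6=1:
n1 = OR(x5, x2) = OR(0, 0) = 0
n2 = XOR(n1, x5) = XOR(0, 0) = 0
n3 = NAND(n1, n2) = NAND(0, 0) = 1
n4 = NOR(n2, n3) = NOR(0, 1) = 0
n5 = AND(n4, n2) = AND(0, 0) = 0
n6 = AND(x1, n5) = AND(0, 0) = 0
n7 = NAND(n6, x3) = NAND(0, 0) = 1
n8 = OR(n7, x4) = OR(1, 1) = 1
n9 = NAND(x6, n8) = NAND(1, 1) = 0
n10 = AND(n8, n9) = AND(1, 0) = 0
So n10 = 0.

x1=0, x2=0, x3=0, x5=0, x6=1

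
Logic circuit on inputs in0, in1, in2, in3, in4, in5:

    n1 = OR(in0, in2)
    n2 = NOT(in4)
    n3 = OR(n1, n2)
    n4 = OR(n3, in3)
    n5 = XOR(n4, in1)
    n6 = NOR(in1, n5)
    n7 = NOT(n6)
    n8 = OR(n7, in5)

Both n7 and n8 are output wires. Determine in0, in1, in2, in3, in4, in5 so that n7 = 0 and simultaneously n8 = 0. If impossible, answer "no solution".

Check with in0=0, in1=0, in2=0, in3=0, in4=1, in5=0:
n1 = OR(in0, in2) = OR(0, 0) = 0
n2 = NOT(in4) = NOT 1 = 0
n3 = OR(n1, n2) = OR(0, 0) = 0
n4 = OR(n3, in3) = OR(0, 0) = 0
n5 = XOR(n4, in1) = XOR(0, 0) = 0
n6 = NOR(in1, n5) = NOR(0, 0) = 1
n7 = NOT(n6) = NOT 1 = 0
n8 = OR(n7, in5) = OR(0, 0) = 0
So n7 = 0 and n8 = 0.

in0=0, in1=0, in2=0, in3=0, in4=1, in5=0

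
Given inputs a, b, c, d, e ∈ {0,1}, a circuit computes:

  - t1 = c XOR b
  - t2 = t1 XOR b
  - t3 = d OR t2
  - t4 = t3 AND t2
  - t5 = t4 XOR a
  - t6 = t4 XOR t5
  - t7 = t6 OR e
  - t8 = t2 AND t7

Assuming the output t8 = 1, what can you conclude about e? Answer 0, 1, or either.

either

Both values of e occur among assignments with t8 = 1:
  e=0: a=1, b=0, c=1, d=0, e=0
  e=1: a=0, b=0, c=1, d=0, e=1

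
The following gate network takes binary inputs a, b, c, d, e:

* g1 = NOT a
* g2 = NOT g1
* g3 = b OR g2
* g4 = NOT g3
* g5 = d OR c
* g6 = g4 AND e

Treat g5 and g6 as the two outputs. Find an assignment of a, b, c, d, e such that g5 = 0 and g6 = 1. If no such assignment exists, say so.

Check with a=0 b=0 c=0 d=0 e=1:
g1 = NOT a = NOT 0 = 1
g2 = NOT g1 = NOT 1 = 0
g3 = b OR g2 = 0 OR 0 = 0
g4 = NOT g3 = NOT 0 = 1
g5 = d OR c = 0 OR 0 = 0
g6 = g4 AND e = 1 AND 1 = 1
So g5 = 0 and g6 = 1.

a=0 b=0 c=0 d=0 e=1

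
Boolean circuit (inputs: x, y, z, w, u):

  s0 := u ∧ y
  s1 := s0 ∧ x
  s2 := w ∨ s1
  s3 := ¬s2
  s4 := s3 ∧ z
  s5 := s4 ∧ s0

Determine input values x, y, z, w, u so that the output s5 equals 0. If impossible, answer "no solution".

s5 = s4 ∧ s0 must be 0, so at least one of s4, s0 is 0.
Check with x=0, y=1, z=0, w=1, u=1:
s0 = u ∧ y = 1 ∧ 1 = 1
s1 = s0 ∧ x = 1 ∧ 0 = 0
s2 = w ∨ s1 = 1 ∨ 0 = 1
s3 = ¬s2 = ¬1 = 0
s4 = s3 ∧ z = 0 ∧ 0 = 0
s5 = s4 ∧ s0 = 0 ∧ 1 = 0
So s5 = 0 as required.

x=0, y=1, z=0, w=1, u=1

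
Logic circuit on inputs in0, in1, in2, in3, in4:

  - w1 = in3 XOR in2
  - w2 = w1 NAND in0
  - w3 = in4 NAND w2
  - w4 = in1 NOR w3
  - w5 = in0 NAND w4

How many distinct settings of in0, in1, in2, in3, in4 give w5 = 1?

w5 = in0 NAND w4 must be 1, so at least one of in0, w4 is 0.
Enumerating the 32 input combinations, 30 give w5 = 1 and 2 give w5 = 0.

30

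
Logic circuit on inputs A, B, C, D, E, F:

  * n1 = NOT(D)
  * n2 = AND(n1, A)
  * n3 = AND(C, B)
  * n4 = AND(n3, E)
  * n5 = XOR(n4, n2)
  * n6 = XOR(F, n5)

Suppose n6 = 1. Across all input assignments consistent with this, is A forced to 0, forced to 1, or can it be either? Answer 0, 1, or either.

Both values of A occur among assignments with n6 = 1:
  A=0: A=0, B=0, C=0, D=0, E=0, F=1
  A=1: A=1, B=0, C=0, D=0, E=0, F=0

either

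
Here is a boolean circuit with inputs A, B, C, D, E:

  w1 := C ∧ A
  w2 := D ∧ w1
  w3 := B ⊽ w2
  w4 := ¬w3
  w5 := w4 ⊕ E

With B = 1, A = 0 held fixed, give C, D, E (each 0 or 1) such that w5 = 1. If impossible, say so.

w5 = w4 ⊕ E must be 1, so w4 and E differ.
Check with B = 1, A = 0 and C=1, D=0, E=0:
w1 = C ∧ A = 1 ∧ 0 = 0
w2 = D ∧ w1 = 0 ∧ 0 = 0
w3 = B ⊽ w2 = 1 ⊽ 0 = 0
w4 = ¬w3 = ¬0 = 1
w5 = w4 ⊕ E = 1 ⊕ 0 = 1
So w5 = 1.

C=1, D=0, E=0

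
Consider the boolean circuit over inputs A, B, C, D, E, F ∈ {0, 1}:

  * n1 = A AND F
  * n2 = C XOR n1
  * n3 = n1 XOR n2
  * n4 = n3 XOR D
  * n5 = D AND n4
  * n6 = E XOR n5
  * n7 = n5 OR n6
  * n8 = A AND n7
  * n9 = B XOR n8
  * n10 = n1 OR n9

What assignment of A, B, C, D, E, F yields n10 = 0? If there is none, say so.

A=1 B=1 C=0 D=0 E=1 F=0

Check with A=1 B=1 C=0 D=0 E=1 F=0:
n1 = A AND F = 1 AND 0 = 0
n2 = C XOR n1 = 0 XOR 0 = 0
n3 = n1 XOR n2 = 0 XOR 0 = 0
n4 = n3 XOR D = 0 XOR 0 = 0
n5 = D AND n4 = 0 AND 0 = 0
n6 = E XOR n5 = 1 XOR 0 = 1
n7 = n5 OR n6 = 0 OR 1 = 1
n8 = A AND n7 = 1 AND 1 = 1
n9 = B XOR n8 = 1 XOR 1 = 0
n10 = n1 OR n9 = 0 OR 0 = 0
So n10 = 0 as required.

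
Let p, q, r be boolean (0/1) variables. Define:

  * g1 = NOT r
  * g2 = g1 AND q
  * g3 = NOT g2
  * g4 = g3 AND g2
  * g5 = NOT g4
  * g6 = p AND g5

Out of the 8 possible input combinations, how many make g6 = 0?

4

g6 = p AND g5 must be 0, so at least one of p, g5 is 0.
Enumerating the 8 input combinations, 4 give g6 = 0 and 4 give g6 = 1.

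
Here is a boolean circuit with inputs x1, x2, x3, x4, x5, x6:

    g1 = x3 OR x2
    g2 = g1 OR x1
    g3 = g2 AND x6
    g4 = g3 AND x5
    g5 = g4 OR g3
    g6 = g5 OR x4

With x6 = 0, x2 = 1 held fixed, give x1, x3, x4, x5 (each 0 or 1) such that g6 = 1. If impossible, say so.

x1=1, x3=0, x4=1, x5=0

Check with x6 = 0, x2 = 1 and x1=1, x3=0, x4=1, x5=0:
g1 = x3 OR x2 = 0 OR 1 = 1
g2 = g1 OR x1 = 1 OR 1 = 1
g3 = g2 AND x6 = 1 AND 0 = 0
g4 = g3 AND x5 = 0 AND 0 = 0
g5 = g4 OR g3 = 0 OR 0 = 0
g6 = g5 OR x4 = 0 OR 1 = 1
So g6 = 1.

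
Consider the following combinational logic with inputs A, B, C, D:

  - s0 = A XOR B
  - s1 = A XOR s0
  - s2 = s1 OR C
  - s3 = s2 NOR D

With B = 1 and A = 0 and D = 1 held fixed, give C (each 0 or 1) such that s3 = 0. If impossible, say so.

s3 = s2 NOR D must be 0, so at least one of s2, D is 1.
Check with B = 1 and A = 0 and D = 1 and C=1:
s0 = A XOR B = 0 XOR 1 = 1
s1 = A XOR s0 = 0 XOR 1 = 1
s2 = s1 OR C = 1 OR 1 = 1
s3 = s2 NOR D = 1 NOR 1 = 0
So s3 = 0.

C=1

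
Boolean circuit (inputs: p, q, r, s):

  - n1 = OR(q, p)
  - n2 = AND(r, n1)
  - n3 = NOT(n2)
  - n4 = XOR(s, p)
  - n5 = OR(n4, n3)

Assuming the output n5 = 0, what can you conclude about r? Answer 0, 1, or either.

n5 = OR(n4, n3) must be 0, so both n4 = 0 and n3 = 0.
n4 = XOR(s, p) must be 0, so s and p are equal.
n3 = NOT(n2) must be 0, so n2 = 1.
Every assignment with n5 = 0 has r = 1; there are 3 such assignment(s).
  p=0, q=1, r=1, s=0
  p=1, q=0, r=1, s=1
  p=1, q=1, r=1, s=1

1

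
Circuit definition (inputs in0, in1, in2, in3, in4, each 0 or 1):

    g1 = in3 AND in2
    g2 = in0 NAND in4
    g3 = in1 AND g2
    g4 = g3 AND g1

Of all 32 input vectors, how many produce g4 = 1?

3

g4 = g3 AND g1 must be 1, so both g3 = 1 and g1 = 1.
g3 = in1 AND g2 must be 1, so both in1 = 1 and g2 = 1.
g1 = in3 AND in2 must be 1, so both in3 = 1 and in2 = 1.
Satisfying assignments:
  in0=0, in1=1, in2=1, in3=1, in4=0
  in0=0, in1=1, in2=1, in3=1, in4=1
  in0=1, in1=1, in2=1, in3=1, in4=0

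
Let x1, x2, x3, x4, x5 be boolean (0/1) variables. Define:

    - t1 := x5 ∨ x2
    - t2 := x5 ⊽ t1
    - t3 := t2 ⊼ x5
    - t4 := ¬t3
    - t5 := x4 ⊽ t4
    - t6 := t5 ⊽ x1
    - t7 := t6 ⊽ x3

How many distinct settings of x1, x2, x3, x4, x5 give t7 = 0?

20

t7 = t6 ⊽ x3 must be 0, so at least one of t6, x3 is 1.
Enumerating the 32 input combinations, 20 give t7 = 0 and 12 give t7 = 1.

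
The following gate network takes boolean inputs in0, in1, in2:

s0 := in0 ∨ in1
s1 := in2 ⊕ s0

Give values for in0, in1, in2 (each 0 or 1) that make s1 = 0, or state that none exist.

Check with in0=0, in1=1, in2=1:
s0 = in0 ∨ in1 = 0 ∨ 1 = 1
s1 = in2 ⊕ s0 = 1 ⊕ 1 = 0
So s1 = 0 as required.

in0=0, in1=1, in2=1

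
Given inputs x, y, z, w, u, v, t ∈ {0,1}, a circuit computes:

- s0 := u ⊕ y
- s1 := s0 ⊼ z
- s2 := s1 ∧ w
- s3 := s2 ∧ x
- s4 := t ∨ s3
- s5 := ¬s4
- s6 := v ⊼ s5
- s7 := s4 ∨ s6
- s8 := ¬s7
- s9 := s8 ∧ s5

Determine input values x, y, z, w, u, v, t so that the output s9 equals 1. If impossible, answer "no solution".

s9 = s8 ∧ s5 must be 1, so both s8 = 1 and s5 = 1.
s8 = ¬s7 must be 1, so s7 = 0.
Check with x=1 y=1 z=0 w=0 u=1 v=1 t=0:
s0 = u ⊕ y = 1 ⊕ 1 = 0
s1 = s0 ⊼ z = 0 ⊼ 0 = 1
s2 = s1 ∧ w = 1 ∧ 0 = 0
s3 = s2 ∧ x = 0 ∧ 1 = 0
s4 = t ∨ s3 = 0 ∨ 0 = 0
s5 = ¬s4 = ¬0 = 1
s6 = v ⊼ s5 = 1 ⊼ 1 = 0
s7 = s4 ∨ s6 = 0 ∨ 0 = 0
s8 = ¬s7 = ¬0 = 1
s9 = s8 ∧ s5 = 1 ∧ 1 = 1
So s9 = 1 as required.

x=1 y=1 z=0 w=0 u=1 v=1 t=0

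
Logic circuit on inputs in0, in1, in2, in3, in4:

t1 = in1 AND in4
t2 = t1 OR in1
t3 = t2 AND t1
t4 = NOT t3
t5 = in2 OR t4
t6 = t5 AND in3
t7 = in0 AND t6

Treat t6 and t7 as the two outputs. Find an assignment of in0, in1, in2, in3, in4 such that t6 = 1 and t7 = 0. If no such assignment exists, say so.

Check with in0=0, in1=1, in2=1, in3=1, in4=0:
t1 = in1 AND in4 = 1 AND 0 = 0
t2 = t1 OR in1 = 0 OR 1 = 1
t3 = t2 AND t1 = 1 AND 0 = 0
t4 = NOT t3 = NOT 0 = 1
t5 = in2 OR t4 = 1 OR 1 = 1
t6 = t5 AND in3 = 1 AND 1 = 1
t7 = in0 AND t6 = 0 AND 1 = 0
So t6 = 1 and t7 = 0.

in0=0, in1=1, in2=1, in3=1, in4=0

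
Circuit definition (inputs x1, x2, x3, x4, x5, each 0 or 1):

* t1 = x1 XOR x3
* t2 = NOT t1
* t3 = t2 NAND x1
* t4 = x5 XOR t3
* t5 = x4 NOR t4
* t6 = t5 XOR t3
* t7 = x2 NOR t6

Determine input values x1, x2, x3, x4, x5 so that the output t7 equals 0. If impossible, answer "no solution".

x1=1 x2=0 x3=0 x4=1 x5=1

t7 = x2 NOR t6 must be 0, so at least one of x2, t6 is 1.
Check with x1=1 x2=0 x3=0 x4=1 x5=1:
t1 = x1 XOR x3 = 1 XOR 0 = 1
t2 = NOT t1 = NOT 1 = 0
t3 = t2 NAND x1 = 0 NAND 1 = 1
t4 = x5 XOR t3 = 1 XOR 1 = 0
t5 = x4 NOR t4 = 1 NOR 0 = 0
t6 = t5 XOR t3 = 0 XOR 1 = 1
t7 = x2 NOR t6 = 0 NOR 1 = 0
So t7 = 0 as required.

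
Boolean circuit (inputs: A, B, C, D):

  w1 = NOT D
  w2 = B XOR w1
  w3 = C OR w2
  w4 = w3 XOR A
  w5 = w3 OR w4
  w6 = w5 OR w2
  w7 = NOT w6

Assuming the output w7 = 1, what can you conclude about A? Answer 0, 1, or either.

w7 = NOT w6 must be 1, so w6 = 0.
Every assignment with w7 = 1 has A = 0; there are 2 such assignment(s).
  A=0, B=0, C=0, D=1
  A=0, B=1, C=0, D=0

0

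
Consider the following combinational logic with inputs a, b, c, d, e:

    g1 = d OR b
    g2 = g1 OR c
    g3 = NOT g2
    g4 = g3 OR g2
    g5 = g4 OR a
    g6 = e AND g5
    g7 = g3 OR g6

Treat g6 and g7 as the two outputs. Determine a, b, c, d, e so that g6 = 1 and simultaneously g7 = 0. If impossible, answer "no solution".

Across all 32 input combinations, none give both g6 = 1 and g7 = 0.

no solution exists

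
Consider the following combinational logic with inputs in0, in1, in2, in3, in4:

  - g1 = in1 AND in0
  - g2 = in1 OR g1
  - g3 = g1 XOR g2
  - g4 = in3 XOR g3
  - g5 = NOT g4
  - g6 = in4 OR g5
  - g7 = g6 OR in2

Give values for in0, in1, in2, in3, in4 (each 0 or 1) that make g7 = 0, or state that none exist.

g7 = g6 OR in2 must be 0, so both g6 = 0 and in2 = 0.
g6 = in4 OR g5 must be 0, so both in4 = 0 and g5 = 0.
Check with in0=1, in1=1, in2=0, in3=1, in4=0:
g1 = in1 AND in0 = 1 AND 1 = 1
g2 = in1 OR g1 = 1 OR 1 = 1
g3 = g1 XOR g2 = 1 XOR 1 = 0
g4 = in3 XOR g3 = 1 XOR 0 = 1
g5 = NOT g4 = NOT 1 = 0
g6 = in4 OR g5 = 0 OR 0 = 0
g7 = g6 OR in2 = 0 OR 0 = 0
So g7 = 0 as required.

in0=1, in1=1, in2=0, in3=1, in4=0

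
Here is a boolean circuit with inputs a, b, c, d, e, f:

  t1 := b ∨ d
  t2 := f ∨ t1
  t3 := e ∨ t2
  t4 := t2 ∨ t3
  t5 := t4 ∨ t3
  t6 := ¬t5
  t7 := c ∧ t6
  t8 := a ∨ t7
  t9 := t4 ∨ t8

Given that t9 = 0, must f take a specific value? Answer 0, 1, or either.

0

t9 = t4 ∨ t8 must be 0, so both t4 = 0 and t8 = 0.
t4 = t2 ∨ t3 must be 0, so both t2 = 0 and t3 = 0.
Every assignment with t9 = 0 has f = 0; there are 1 such assignment(s).
  a=0, b=0, c=0, d=0, e=0, f=0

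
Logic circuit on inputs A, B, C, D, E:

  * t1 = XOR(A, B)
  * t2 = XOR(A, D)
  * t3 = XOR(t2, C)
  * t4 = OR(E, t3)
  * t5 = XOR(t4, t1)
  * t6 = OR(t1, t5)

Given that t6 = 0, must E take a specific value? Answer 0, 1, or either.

0

t6 = OR(t1, t5) must be 0, so both t1 = 0 and t5 = 0.
t1 = XOR(A, B) must be 0, so A and B are equal.
Every assignment with t6 = 0 has E = 0; there are 4 such assignment(s).
  A=0, B=0, C=0, D=0, E=0
  A=0, B=0, C=1, D=1, E=0
  A=1, B=1, C=0, D=1, E=0
  A=1, B=1, C=1, D=0, E=0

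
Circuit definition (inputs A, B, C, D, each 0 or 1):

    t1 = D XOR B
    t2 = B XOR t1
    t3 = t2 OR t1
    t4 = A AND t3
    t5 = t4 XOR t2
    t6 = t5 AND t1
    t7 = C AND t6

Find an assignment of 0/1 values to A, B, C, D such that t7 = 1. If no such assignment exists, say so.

A=0, B=0, C=1, D=1

Check with A=0, B=0, C=1, D=1:
t1 = D XOR B = 1 XOR 0 = 1
t2 = B XOR t1 = 0 XOR 1 = 1
t3 = t2 OR t1 = 1 OR 1 = 1
t4 = A AND t3 = 0 AND 1 = 0
t5 = t4 XOR t2 = 0 XOR 1 = 1
t6 = t5 AND t1 = 1 AND 1 = 1
t7 = C AND t6 = 1 AND 1 = 1
So t7 = 1 as required.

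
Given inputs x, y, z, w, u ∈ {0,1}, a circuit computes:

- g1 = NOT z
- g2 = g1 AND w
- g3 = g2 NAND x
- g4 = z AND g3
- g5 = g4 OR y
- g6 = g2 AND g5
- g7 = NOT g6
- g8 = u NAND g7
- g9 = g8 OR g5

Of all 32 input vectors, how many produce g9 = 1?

g9 = g8 OR g5 must be 1, so at least one of g8, g5 is 1.
Enumerating the 32 input combinations, 28 give g9 = 1 and 4 give g9 = 0.

28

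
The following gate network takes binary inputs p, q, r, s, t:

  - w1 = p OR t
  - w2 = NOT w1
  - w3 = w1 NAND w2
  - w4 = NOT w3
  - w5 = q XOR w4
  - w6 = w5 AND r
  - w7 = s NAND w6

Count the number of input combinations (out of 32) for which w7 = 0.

w7 = s NAND w6 must be 0, so both s = 1 and w6 = 1.
w6 = w5 AND r must be 1, so both w5 = 1 and r = 1.
Satisfying assignments:
  p=0, q=1, r=1, s=1, t=0
  p=0, q=1, r=1, s=1, t=1
  p=1, q=1, r=1, s=1, t=0
  p=1, q=1, r=1, s=1, t=1

4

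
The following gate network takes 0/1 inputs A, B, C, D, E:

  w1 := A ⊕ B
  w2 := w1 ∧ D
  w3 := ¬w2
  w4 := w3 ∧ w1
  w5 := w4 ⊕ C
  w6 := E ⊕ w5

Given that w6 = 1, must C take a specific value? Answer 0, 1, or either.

Both values of C occur among assignments with w6 = 1:
  C=0: A=0, B=0, C=0, D=0, E=1
  C=1: A=0, B=0, C=1, D=0, E=0

either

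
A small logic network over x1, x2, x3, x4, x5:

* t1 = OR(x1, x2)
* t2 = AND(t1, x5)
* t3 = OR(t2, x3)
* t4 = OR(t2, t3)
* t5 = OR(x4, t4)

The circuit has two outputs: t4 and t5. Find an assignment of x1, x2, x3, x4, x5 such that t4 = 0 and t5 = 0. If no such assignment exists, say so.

x1=0 x2=0 x3=0 x4=0 x5=1

Check with x1=0 x2=0 x3=0 x4=0 x5=1:
t1 = OR(x1, x2) = OR(0, 0) = 0
t2 = AND(t1, x5) = AND(0, 1) = 0
t3 = OR(t2, x3) = OR(0, 0) = 0
t4 = OR(t2, t3) = OR(0, 0) = 0
t5 = OR(x4, t4) = OR(0, 0) = 0
So t4 = 0 and t5 = 0.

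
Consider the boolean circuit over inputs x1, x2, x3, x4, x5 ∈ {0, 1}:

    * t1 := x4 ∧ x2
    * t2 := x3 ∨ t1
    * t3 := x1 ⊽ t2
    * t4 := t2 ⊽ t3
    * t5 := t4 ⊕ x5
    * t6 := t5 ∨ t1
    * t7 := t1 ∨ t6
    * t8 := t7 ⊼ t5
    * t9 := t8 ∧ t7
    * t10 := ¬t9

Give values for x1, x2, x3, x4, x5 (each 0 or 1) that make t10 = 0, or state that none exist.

t10 = ¬t9 must be 0, so t9 = 1.
t9 = t8 ∧ t7 must be 1, so both t8 = 1 and t7 = 1.
t8 = t7 ⊼ t5 must be 1, so at least one of t7, t5 is 0.
Check with x1=0, x2=1, x3=0, x4=1, x5=0:
t1 = x4 ∧ x2 = 1 ∧ 1 = 1
t2 = x3 ∨ t1 = 0 ∨ 1 = 1
t3 = x1 ⊽ t2 = 0 ⊽ 1 = 0
t4 = t2 ⊽ t3 = 1 ⊽ 0 = 0
t5 = t4 ⊕ x5 = 0 ⊕ 0 = 0
t6 = t5 ∨ t1 = 0 ∨ 1 = 1
t7 = t1 ∨ t6 = 1 ∨ 1 = 1
t8 = t7 ⊼ t5 = 1 ⊼ 0 = 1
t9 = t8 ∧ t7 = 1 ∧ 1 = 1
t10 = ¬t9 = ¬1 = 0
So t10 = 0 as required.

x1=0, x2=1, x3=0, x4=1, x5=0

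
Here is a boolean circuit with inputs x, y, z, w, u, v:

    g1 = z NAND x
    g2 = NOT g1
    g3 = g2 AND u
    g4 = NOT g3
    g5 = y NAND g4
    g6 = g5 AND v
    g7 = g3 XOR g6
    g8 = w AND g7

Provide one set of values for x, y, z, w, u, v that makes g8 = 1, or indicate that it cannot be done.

g8 = w AND g7 must be 1, so both w = 1 and g7 = 1.
g7 = g3 XOR g6 must be 1, so g3 and g6 differ.
Check with x=0, y=0, z=1, w=1, u=0, v=1:
g1 = z NAND x = 1 NAND 0 = 1
g2 = NOT g1 = NOT 1 = 0
g3 = g2 AND u = 0 AND 0 = 0
g4 = NOT g3 = NOT 0 = 1
g5 = y NAND g4 = 0 NAND 1 = 1
g6 = g5 AND v = 1 AND 1 = 1
g7 = g3 XOR g6 = 0 XOR 1 = 1
g8 = w AND g7 = 1 AND 1 = 1
So g8 = 1 as required.

x=0, y=0, z=1, w=1, u=0, v=1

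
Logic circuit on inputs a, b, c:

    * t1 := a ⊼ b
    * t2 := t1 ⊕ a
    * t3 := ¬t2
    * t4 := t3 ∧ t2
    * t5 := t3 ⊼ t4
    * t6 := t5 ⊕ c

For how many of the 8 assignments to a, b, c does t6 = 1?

4

t6 = t5 ⊕ c must be 1, so t5 and c differ.
Satisfying assignments:
  a=0, b=0, c=0
  a=0, b=1, c=0
  a=1, b=0, c=0
  a=1, b=1, c=0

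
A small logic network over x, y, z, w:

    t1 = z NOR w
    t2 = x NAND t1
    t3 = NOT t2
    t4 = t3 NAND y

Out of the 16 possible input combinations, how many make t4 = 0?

t4 = t3 NAND y must be 0, so both t3 = 1 and y = 1.
t3 = NOT t2 must be 1, so t2 = 0.
Enumerating the 16 input combinations, 1 give t4 = 0 and 15 give t4 = 1.

1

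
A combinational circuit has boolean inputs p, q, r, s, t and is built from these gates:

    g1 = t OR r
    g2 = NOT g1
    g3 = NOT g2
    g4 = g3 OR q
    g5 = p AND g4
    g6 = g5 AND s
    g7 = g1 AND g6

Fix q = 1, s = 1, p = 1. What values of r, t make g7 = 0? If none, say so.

r=0 t=0

g7 = g1 AND g6 must be 0, so at least one of g1, g6 is 0.
Check with q = 1, s = 1, p = 1 and r=0, t=0:
g1 = t OR r = 0 OR 0 = 0
g2 = NOT g1 = NOT 0 = 1
g3 = NOT g2 = NOT 1 = 0
g4 = g3 OR q = 0 OR 1 = 1
g5 = p AND g4 = 1 AND 1 = 1
g6 = g5 AND s = 1 AND 1 = 1
g7 = g1 AND g6 = 0 AND 1 = 0
So g7 = 0.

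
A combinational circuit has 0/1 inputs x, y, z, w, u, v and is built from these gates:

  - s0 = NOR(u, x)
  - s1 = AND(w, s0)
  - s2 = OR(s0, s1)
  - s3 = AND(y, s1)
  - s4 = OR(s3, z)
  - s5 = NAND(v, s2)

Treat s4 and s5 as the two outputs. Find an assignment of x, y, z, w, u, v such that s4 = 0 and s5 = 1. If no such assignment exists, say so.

Check with x=1, y=1, z=0, w=0, u=1, v=1:
s0 = NOR(u, x) = NOR(1, 1) = 0
s1 = AND(w, s0) = AND(0, 0) = 0
s2 = OR(s0, s1) = OR(0, 0) = 0
s3 = AND(y, s1) = AND(1, 0) = 0
s4 = OR(s3, z) = OR(0, 0) = 0
s5 = NAND(v, s2) = NAND(1, 0) = 1
So s4 = 0 and s5 = 1.

x=1, y=1, z=0, w=0, u=1, v=1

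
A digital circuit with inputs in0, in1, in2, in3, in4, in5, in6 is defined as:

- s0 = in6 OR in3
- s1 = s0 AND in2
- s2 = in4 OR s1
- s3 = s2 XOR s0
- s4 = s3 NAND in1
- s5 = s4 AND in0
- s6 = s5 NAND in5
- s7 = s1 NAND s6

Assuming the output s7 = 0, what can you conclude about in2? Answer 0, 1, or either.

s7 = s1 NAND s6 must be 0, so both s1 = 1 and s6 = 1.
s1 = s0 AND in2 must be 1, so both s0 = 1 and in2 = 1.
s6 = s5 NAND in5 must be 1, so at least one of s5, in5 is 0.
Every assignment with s7 = 0 has in2 = 1; there are 36 such assignment(s).

1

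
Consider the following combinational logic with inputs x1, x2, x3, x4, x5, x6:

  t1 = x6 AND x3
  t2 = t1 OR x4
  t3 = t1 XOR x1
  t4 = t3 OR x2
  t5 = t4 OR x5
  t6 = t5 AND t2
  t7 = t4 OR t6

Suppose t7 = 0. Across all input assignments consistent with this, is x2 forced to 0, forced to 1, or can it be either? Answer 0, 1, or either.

t7 = t4 OR t6 must be 0, so both t4 = 0 and t6 = 0.
Every assignment with t7 = 0 has x2 = 0; there are 11 such assignment(s).

0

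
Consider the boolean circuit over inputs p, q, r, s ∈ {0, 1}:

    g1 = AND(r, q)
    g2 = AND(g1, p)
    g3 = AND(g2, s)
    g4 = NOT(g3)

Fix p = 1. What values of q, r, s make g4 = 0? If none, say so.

q=1 r=1 s=1

Check with p = 1 and q=1, r=1, s=1:
g1 = AND(r, q) = AND(1, 1) = 1
g2 = AND(g1, p) = AND(1, 1) = 1
g3 = AND(g2, s) = AND(1, 1) = 1
g4 = NOT(g3) = NOT 1 = 0
So g4 = 0.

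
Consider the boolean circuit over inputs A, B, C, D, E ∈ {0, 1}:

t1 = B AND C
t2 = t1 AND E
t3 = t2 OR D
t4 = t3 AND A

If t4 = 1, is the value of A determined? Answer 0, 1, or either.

1

t4 = t3 AND A must be 1, so both t3 = 1 and A = 1.
t3 = t2 OR D must be 1, so at least one of t2, D is 1.
Every assignment with t4 = 1 has A = 1; there are 9 such assignment(s).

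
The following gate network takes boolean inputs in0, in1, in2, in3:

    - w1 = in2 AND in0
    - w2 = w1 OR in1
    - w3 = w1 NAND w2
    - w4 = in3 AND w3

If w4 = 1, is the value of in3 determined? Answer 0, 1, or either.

1

w4 = in3 AND w3 must be 1, so both in3 = 1 and w3 = 1.
w3 = w1 NAND w2 must be 1, so at least one of w1, w2 is 0.
Every assignment with w4 = 1 has in3 = 1; there are 6 such assignment(s).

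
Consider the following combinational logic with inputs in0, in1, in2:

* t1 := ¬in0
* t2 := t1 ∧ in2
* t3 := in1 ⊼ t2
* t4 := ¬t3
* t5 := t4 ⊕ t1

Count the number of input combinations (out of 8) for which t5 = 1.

t5 = t4 ⊕ t1 must be 1, so t4 and t1 differ.
Satisfying assignments:
  in0=0, in1=0, in2=0
  in0=0, in1=0, in2=1
  in0=0, in1=1, in2=0

3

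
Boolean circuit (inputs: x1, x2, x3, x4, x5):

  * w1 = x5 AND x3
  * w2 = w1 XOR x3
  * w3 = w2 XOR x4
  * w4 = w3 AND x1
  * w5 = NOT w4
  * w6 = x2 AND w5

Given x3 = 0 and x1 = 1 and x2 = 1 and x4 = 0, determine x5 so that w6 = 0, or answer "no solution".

no solution exists

With x3 = 0 and x1 = 1 and x2 = 1 and x4 = 0 fixed, none of the 2 settings of x5 give w6 = 0.
For example, with x5=0:
w1 = x5 AND x3 = 0 AND 0 = 0
w2 = w1 XOR x3 = 0 XOR 0 = 0
w3 = w2 XOR x4 = 0 XOR 0 = 0
w4 = w3 AND x1 = 0 AND 1 = 0
w5 = NOT w4 = NOT 0 = 1
w6 = x2 AND w5 = 1 AND 1 = 1
giving w6 = 1 ≠ 0.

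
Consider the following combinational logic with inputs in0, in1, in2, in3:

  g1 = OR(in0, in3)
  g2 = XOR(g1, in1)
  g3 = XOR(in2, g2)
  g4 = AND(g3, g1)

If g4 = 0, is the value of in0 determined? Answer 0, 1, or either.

either

Both values of in0 occur among assignments with g4 = 0:
  in0=0: in0=0, in1=0, in2=0, in3=0
  in0=1: in0=1, in1=0, in2=1, in3=0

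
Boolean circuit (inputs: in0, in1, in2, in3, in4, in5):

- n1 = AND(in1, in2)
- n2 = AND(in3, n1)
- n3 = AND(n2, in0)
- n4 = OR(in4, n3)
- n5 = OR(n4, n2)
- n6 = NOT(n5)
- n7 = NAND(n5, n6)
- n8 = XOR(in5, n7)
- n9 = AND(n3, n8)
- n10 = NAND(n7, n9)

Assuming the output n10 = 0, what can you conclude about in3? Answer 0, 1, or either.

n10 = NAND(n7, n9) must be 0, so both n7 = 1 and n9 = 1.
n7 = NAND(n5, n6) must be 1, so at least one of n5, n6 is 0.
Every assignment with n10 = 0 has in3 = 1; there are 2 such assignment(s).
  in0=1, in1=1, in2=1, in3=1, in4=0, in5=0
  in0=1, in1=1, in2=1, in3=1, in4=1, in5=0

1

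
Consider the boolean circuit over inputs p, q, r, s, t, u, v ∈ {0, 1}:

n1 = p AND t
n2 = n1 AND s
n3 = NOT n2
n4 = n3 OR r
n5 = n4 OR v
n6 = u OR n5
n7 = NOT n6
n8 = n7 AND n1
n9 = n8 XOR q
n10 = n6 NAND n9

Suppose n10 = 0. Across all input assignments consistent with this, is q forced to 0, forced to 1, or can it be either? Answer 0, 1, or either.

1

n10 = n6 NAND n9 must be 0, so both n6 = 1 and n9 = 1.
n6 = u OR n5 must be 1, so at least one of u, n5 is 1.
n9 = n8 XOR q must be 1, so n8 and q differ.
Every assignment with n10 = 0 has q = 1; there are 63 such assignment(s).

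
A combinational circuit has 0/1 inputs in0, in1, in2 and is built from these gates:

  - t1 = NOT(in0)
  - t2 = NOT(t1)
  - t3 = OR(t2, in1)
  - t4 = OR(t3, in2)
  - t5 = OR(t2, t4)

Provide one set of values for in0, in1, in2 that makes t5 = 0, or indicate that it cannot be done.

in0=0 in1=0 in2=0

t5 = OR(t2, t4) must be 0, so both t2 = 0 and t4 = 0.
Check with in0=0 in1=0 in2=0:
t1 = NOT(in0) = NOT 0 = 1
t2 = NOT(t1) = NOT 1 = 0
t3 = OR(t2, in1) = OR(0, 0) = 0
t4 = OR(t3, in2) = OR(0, 0) = 0
t5 = OR(t2, t4) = OR(0, 0) = 0
So t5 = 0 as required.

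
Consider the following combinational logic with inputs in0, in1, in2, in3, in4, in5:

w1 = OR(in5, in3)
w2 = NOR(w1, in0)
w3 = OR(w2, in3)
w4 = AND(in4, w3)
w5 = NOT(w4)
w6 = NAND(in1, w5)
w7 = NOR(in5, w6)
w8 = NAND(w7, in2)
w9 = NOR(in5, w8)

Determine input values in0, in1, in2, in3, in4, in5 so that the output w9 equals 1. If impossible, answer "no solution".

in0=0, in1=1, in2=1, in3=1, in4=0, in5=0

Check with in0=0, in1=1, in2=1, in3=1, in4=0, in5=0:
w1 = OR(in5, in3) = OR(0, 1) = 1
w2 = NOR(w1, in0) = NOR(1, 0) = 0
w3 = OR(w2, in3) = OR(0, 1) = 1
w4 = AND(in4, w3) = AND(0, 1) = 0
w5 = NOT(w4) = NOT 0 = 1
w6 = NAND(in1, w5) = NAND(1, 1) = 0
w7 = NOR(in5, w6) = NOR(0, 0) = 1
w8 = NAND(w7, in2) = NAND(1, 1) = 0
w9 = NOR(in5, w8) = NOR(0, 0) = 1
So w9 = 1 as required.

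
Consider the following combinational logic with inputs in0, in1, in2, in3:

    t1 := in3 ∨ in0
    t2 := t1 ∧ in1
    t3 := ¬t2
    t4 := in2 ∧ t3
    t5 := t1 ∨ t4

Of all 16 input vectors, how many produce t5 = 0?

t5 = t1 ∨ t4 must be 0, so both t1 = 0 and t4 = 0.
Enumerating the 16 input combinations, 2 give t5 = 0 and 14 give t5 = 1.

2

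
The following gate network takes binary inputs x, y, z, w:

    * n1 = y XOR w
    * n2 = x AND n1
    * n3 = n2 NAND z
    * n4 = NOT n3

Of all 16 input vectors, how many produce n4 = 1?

2

n4 = NOT n3 must be 1, so n3 = 0.
n3 = n2 NAND z must be 0, so both n2 = 1 and z = 1.
n2 = x AND n1 must be 1, so both x = 1 and n1 = 1.
Enumerating the 16 input combinations, 2 give n4 = 1 and 14 give n4 = 0.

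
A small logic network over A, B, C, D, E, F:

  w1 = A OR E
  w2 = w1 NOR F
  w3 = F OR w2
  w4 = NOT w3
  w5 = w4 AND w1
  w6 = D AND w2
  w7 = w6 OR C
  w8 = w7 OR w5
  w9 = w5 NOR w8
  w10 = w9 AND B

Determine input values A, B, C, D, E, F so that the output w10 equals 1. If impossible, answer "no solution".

Check with A=0, B=1, C=0, D=1, E=0, F=1:
w1 = A OR E = 0 OR 0 = 0
w2 = w1 NOR F = 0 NOR 1 = 0
w3 = F OR w2 = 1 OR 0 = 1
w4 = NOT w3 = NOT 1 = 0
w5 = w4 AND w1 = 0 AND 0 = 0
w6 = D AND w2 = 1 AND 0 = 0
w7 = w6 OR C = 0 OR 0 = 0
w8 = w7 OR w5 = 0 OR 0 = 0
w9 = w5 NOR w8 = 0 NOR 0 = 1
w10 = w9 AND B = 1 AND 1 = 1
So w10 = 1 as required.

A=0, B=1, C=0, D=1, E=0, F=1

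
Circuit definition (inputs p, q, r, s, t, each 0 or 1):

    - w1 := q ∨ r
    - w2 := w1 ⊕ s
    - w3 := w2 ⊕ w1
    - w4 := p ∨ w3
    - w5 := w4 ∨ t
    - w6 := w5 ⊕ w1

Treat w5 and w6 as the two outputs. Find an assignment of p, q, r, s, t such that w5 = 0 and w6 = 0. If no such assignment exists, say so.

Check with p=0, q=0, r=0, s=0, t=0:
w1 = q ∨ r = 0 ∨ 0 = 0
w2 = w1 ⊕ s = 0 ⊕ 0 = 0
w3 = w2 ⊕ w1 = 0 ⊕ 0 = 0
w4 = p ∨ w3 = 0 ∨ 0 = 0
w5 = w4 ∨ t = 0 ∨ 0 = 0
w6 = w5 ⊕ w1 = 0 ⊕ 0 = 0
So w5 = 0 and w6 = 0.

p=0, q=0, r=0, s=0, t=0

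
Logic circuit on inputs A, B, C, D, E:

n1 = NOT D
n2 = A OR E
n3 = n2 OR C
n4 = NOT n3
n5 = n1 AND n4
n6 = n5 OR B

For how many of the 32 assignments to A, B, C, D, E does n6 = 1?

n6 = n5 OR B must be 1, so at least one of n5, B is 1.
Enumerating the 32 input combinations, 17 give n6 = 1 and 15 give n6 = 0.

17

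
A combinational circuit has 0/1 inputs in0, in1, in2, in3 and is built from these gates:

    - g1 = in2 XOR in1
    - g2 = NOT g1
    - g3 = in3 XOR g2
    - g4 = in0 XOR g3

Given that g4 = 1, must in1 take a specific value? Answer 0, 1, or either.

either

Both values of in1 occur among assignments with g4 = 1:
  in1=0: in0=0, in1=0, in2=0, in3=0
  in1=1: in0=0, in1=1, in2=0, in3=1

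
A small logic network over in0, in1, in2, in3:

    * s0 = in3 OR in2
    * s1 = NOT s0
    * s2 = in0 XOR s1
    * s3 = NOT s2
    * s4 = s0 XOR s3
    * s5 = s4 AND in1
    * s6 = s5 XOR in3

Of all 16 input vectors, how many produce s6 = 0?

8

s6 = s5 XOR in3 must be 0, so s5 and in3 are equal.
Enumerating the 16 input combinations, 8 give s6 = 0 and 8 give s6 = 1.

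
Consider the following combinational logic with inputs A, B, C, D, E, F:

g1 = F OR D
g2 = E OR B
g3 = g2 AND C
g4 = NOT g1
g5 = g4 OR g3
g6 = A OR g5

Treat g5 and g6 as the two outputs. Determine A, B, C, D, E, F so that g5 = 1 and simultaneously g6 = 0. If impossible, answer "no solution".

no solution exists

Across all 64 input combinations, none give both g5 = 1 and g6 = 0.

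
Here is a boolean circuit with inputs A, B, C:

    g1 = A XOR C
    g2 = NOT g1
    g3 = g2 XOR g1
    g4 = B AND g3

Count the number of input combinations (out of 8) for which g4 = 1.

g4 = B AND g3 must be 1, so both B = 1 and g3 = 1.
g3 = g2 XOR g1 must be 1, so g2 and g1 differ.
Satisfying assignments:
  A=0, B=1, C=0
  A=0, B=1, C=1
  A=1, B=1, C=0
  A=1, B=1, C=1

4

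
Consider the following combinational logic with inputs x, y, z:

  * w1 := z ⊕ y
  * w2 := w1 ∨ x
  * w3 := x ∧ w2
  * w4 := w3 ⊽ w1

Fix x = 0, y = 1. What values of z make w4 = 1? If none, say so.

z=1

Check with x = 0, y = 1 and z=1:
w1 = z ⊕ y = 1 ⊕ 1 = 0
w2 = w1 ∨ x = 0 ∨ 0 = 0
w3 = x ∧ w2 = 0 ∧ 0 = 0
w4 = w3 ⊽ w1 = 0 ⊽ 0 = 1
So w4 = 1.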